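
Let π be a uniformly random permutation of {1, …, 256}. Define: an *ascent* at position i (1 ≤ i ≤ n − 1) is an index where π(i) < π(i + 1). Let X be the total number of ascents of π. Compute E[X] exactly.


Write X = Σ X_I over i = 1, …, 255, with X_I the indicator of one ascent.
There are 255 indicators.
For each fixed i, the pair (π(i), π(i+1)) is a uniformly random ordered pair of distinct values from {1, …, 256}; by symmetry P[π(i) < π(i+1)] = 1/2.
By linearity: E[X] = 255 · (1/2) = (256 − 1) · (1/2) = 255/2 ≈ 127.500000.

E[X] = 255/2 = 127.500000.


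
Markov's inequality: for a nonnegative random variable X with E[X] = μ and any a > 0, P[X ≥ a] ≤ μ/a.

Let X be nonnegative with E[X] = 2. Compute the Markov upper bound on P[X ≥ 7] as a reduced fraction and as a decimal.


μ = E[X] = 2, a = 7.
Markov: P[X ≥ 7] ≤ μ/a = (2)/7 = 2/7.
Numerically: ≈ 0.285714.
(Since a = 7 > μ = 2.000000, the bound 2/7 is < 1 and informative.)

P[X ≥ 7] ≤ 2/7 ≈ 0.285714.


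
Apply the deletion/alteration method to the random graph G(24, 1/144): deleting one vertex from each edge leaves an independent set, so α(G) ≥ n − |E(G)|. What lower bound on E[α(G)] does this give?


E[|E(G)|] = C(24, 2)·p = 276 · (1/144) = 23/12.
E[α(G)] ≥ n − E[|E(G)|] = 24 − 23/12 = 265/12.
Numerically: ≈ 22.083333.
(This is only a lower bound; the true E[α(G)] may be larger.)

E[α(G)] ≥ 265/12 ≈ 22.083333.


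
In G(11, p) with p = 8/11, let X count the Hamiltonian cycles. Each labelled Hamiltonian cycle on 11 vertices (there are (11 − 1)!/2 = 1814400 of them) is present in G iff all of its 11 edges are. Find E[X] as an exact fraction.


K_11 has (11 − 1)!/2 = 1814400 labelled Hamiltonian cycles.
For each such Hamiltonian cycle H, let X_H = 1 if all 11 edges of H are present in G. Then P[X_H = 1] = p^{11} = (8/11)^{11} = 8589934592/285311670611.
By linearity: E[X] = Σ_H E[X_H] = 1814400 · p^{11} = 1814400 · 8589934592/285311670611 = 15585577323724800/285311670611.
Numerically: E[X] ≈ 5.46e+04.

E[X] = 1814400 · (8/11)^{11} = 15585577323724800/285311670611 ≈ 5.46e+04.


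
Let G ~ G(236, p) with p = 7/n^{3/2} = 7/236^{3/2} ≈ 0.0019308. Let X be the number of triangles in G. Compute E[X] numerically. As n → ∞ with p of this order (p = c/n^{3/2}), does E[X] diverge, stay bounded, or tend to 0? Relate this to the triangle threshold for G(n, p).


Number of potential triangles: C(236, 3) = 2162940.
Each occurs with probability p³ ≈ (0.0019308)³ ≈ 7.1976398e-09.
By linearity: E[X] = C(236, 3)·p³ ≈ 2162940 · 7.1976398e-09 ≈ 0.01557.
Since α = 3/2 > 1, p = c/n^{3/2} = o(1/n) is below the triangle threshold p ~ 1/n. Asymptotically E[X] ~ (c³/6)·n^{3(1−α)} = (7³/6)·n^{-1.5} → 0, so by Markov's inequality G has no triangles w.h.p.

E[X] ≈ 0.01557; in regime p = Θ(1/n^{3/2}) E[X] tends to 0 (below the triangle threshold p ~ 1/n).


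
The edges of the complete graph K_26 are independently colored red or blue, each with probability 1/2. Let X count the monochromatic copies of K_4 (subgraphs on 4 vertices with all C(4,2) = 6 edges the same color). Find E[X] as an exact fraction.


Let X = Σ_S X_S over the C(26, 4) = 14950 subsets S of size 4, where X_S = 1 if the K_4 on S is monochromatic.
For a fixed S, the K_4 on S has C(4, 2) = 6 edges. P[all 6 edges red] = (1/2)^6, and likewise for blue, so P[monochromatic] = 2·(1/2)^6 = 2^{1 − 6} = 1/32.
By linearity: E[X] = C(26, 4) · 2^{1 − 6} = 14950 · 1/32 = 7475/16.
Numerically: E[X] ≈ 467.1875.

E[X] = C(26,4)·2^(1−C(4,2)) = 7475/16 ≈ 467.1875.


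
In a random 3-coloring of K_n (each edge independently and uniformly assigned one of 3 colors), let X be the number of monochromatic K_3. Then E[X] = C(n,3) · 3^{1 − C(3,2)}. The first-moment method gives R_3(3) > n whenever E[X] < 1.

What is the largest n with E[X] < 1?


We need C(n, 3) · 3^{1 − 3} < 1, i.e. C(n, 3) < 3^{3 − 1} = 9.
Check values of n near the boundary:
  n = 3: C(3, 3) = 1; 1 < 9? YES
  n = 4: C(4, 3) = 4; 4 < 9? YES
  n = 5: C(5, 3) = 10; 10 < 9? NO
  n = 6: C(6, 3) = 20; 20 < 9? NO
The largest n with C(n, 3) < 9 is n = 4 (where E[X] = 4/9 ≈ 0.4444). Hence R_3(3) > 4, i.e. R_3(3) ≥ 5.

Largest n = 4; hence R_3(3) > 4.


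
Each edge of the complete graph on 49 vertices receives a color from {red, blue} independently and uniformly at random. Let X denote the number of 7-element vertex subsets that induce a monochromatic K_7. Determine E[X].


Let X = Σ_S X_S over the C(49, 7) = 85900584 subsets S of size 7, where X_S = 1 if the K_7 on S is monochromatic.
For a fixed S, the K_7 on S has C(7, 2) = 21 edges. P[all 21 edges red] = (1/2)^21, and likewise for blue, so P[monochromatic] = 2·(1/2)^21 = 2^{1 − 21} = 1/1048576.
Summing: E[X] = C(49, 7) · 2^{1 − 21} = 85900584 · 1/1048576 = 10737573/131072.
Numerically: E[X] ≈ 81.9212.

E[X] = C(49,7)·2^(1−C(7,2)) = 10737573/131072 ≈ 81.9212.


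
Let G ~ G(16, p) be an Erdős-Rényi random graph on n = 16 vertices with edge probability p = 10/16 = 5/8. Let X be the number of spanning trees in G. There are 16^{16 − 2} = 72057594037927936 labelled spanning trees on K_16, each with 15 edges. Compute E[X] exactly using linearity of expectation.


K_16 has 16^{16 − 2} = 72057594037927936 labelled spanning trees.
For each such spanning tree H, let X_H = 1 if all 15 edges of H are present in G. Then P[X_H = 1] = p^{15} = (5/8)^{15} = 30517578125/35184372088832.
By linearity: E[X] = Σ_H E[X_H] = 72057594037927936 · p^{15} = 72057594037927936 · 30517578125/35184372088832 = 62500000000000.
Numerically: E[X] ≈ 6.25e+13.

E[X] = 72057594037927936 · (5/8)^{15} = 62500000000000 ≈ 6.25e+13.


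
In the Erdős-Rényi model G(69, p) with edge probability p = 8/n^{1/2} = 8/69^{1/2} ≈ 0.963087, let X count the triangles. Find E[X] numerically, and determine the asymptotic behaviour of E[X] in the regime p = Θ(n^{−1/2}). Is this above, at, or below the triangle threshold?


Number of potential triangles: C(69, 3) = 52394.
Each occurs with probability p³ ≈ (0.963087)³ ≈ 8.93297924e-01.
By linearity: E[X] = C(69, 3)·p³ ≈ 52394 · 8.93297924e-01 ≈ 46803.451448.
Since α = 1/2 < 1, p = c/n^{1/2} ≫ 1/n is above the triangle threshold p ~ 1/n. Asymptotically E[X] ~ (c³/6)·n^{3(1−α)} = (8³/6)·n^{1.5} → ∞; triangles are abundant w.h.p.

E[X] ≈ 46803.451448; in regime p = Θ(1/n^{1/2}) E[X] diverges (above the triangle threshold p ~ 1/n).


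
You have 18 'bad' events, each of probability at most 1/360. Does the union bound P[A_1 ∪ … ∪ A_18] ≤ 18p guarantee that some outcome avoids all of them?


Union bound: P[∪_{i=1}^{18} A_i] ≤ Σ_i P[A_i] ≤ 18·p = 18·(1/360) = 1/20.
Numerically: 1/20 ≈ 0.0500.
Is 1/20 < 1? YES.
Since P[∪ A_i] ≤ 1/20 < 1, the complement has P[∩ A_i^c] ≥ 1 − 1/20 = 19/20 > 0, so some outcome avoids every A_i.

18·p = 1/20 ≈ 0.0500; existence CERTIFIED by the union bound.


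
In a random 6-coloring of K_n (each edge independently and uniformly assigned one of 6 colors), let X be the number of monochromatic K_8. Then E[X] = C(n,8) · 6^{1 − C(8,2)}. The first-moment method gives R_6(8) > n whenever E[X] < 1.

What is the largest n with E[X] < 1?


We need C(n, 8) · 6^{1 − 28} < 1, i.e. C(n, 8) < 6^{28 − 1} = 1023490369077469249536.
Check values of n near the boundary:
  n = 1593: C(1593, 8) = 1010555394551193970323; 1010555394551193970323 < 1023490369077469249536? YES
  n = 1594: C(1594, 8) = 1015652773590544255167; 1015652773590544255167 < 1023490369077469249536? YES
  n = 1595: C(1595, 8) = 1020772636343363633895; 1020772636343363633895 < 1023490369077469249536? YES
  n = 1596: C(1596, 8) = 1025915067760710553965; 1025915067760710553965 < 1023490369077469249536? NO
The largest n with C(n, 8) < 1023490369077469249536 is n = 1595 (where E[X] = 113419181815929292655/113721152119718805504 ≈ 0.9973446). Hence R_6(8) > 1595, i.e. R_6(8) ≥ 1596.

Largest n = 1595; hence R_6(8) > 1595.


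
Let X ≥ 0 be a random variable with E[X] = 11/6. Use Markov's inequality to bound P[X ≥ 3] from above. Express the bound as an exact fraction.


μ = E[X] = 11/6, a = 3.
Markov: P[X ≥ 3] ≤ μ/a = (11/6)/3 = 11/18.
Numerically: ≈ 0.611111.
(Since a = 3 > μ = 1.833333, the bound 11/18 is < 1 and informative.)

P[X ≥ 3] ≤ 11/18 ≈ 0.611111.


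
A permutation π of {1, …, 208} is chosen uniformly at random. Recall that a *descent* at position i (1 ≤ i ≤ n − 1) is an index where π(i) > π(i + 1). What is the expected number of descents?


Write X = Σ X_I over i = 1, …, 207, with X_I the indicator of one descent.
There are 207 indicators.
For each fixed i, the pair (π(i), π(i+1)) is a uniformly random ordered pair of distinct values from {1, …, 208}; by symmetry P[π(i) > π(i+1)] = 1/2.
By linearity: E[X] = 207 · (1/2) = (208 − 1) · (1/2) = 207/2 ≈ 103.5000.

E[X] = 207/2 = 103.5000.


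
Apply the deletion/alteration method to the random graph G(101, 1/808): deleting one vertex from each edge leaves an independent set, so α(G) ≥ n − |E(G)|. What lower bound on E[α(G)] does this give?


E[|E(G)|] = C(101, 2)·p = 5050 · (1/808) = 25/4.
E[α(G)] ≥ n − E[|E(G)|] = 101 − 25/4 = 379/4.
Numerically: ≈ 94.750.
(This is only a lower bound; the true E[α(G)] may be larger.)

E[α(G)] ≥ 379/4 ≈ 94.750.


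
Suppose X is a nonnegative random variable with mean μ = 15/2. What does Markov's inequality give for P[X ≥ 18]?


μ = E[X] = 15/2, a = 18.
Markov: P[X ≥ 18] ≤ μ/a = (15/2)/18 = 5/12.
Numerically: ≈ 0.4167.
(Since a = 18 > μ = 7.5000, the bound 5/12 is < 1 and informative.)

P[X ≥ 18] ≤ 5/12 ≈ 0.4167.


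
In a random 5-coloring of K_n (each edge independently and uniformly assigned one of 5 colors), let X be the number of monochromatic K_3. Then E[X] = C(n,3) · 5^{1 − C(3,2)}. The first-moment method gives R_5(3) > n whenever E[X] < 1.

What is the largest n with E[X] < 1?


We need C(n, 3) · 5^{1 − 3} < 1, i.e. C(n, 3) < 5^{3 − 1} = 25.
Check values of n near the boundary:
  n = 5: C(5, 3) = 10; 10 < 25? YES
  n = 6: C(6, 3) = 20; 20 < 25? YES
  n = 7: C(7, 3) = 35; 35 < 25? NO
The largest n with C(n, 3) < 25 is n = 6 (where E[X] = 4/5 ≈ 0.8000). Hence R_5(3) > 6, i.e. R_5(3) ≥ 7.

Largest n = 6; hence R_5(3) > 6.


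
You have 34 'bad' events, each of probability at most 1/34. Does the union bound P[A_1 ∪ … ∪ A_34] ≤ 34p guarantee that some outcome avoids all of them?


Union bound: P[∪_{i=1}^{34} A_i] ≤ Σ_i P[A_i] ≤ 34·p = 34·(1/34) = 1.
Numerically: 1 ≈ 1.000.
Is 1 < 1? NO.
Since the bound 1 is ≥ 1, the union bound is uninformative here; it does NOT by itself certify existence.

34·p = 1 ≈ 1.000; existence NOT certified by the union bound.


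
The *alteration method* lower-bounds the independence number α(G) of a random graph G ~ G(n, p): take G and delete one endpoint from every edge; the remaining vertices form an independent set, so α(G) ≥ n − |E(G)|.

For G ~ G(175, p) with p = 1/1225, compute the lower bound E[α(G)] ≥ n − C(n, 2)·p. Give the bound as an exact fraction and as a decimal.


E[|E(G)|] = C(175, 2)·p = 15225 · (1/1225) = 87/7.
E[α(G)] ≥ n − E[|E(G)|] = 175 − 87/7 = 1138/7.
Numerically: ≈ 162.5714.
(This is only a lower bound; the true E[α(G)] may be larger.)

E[α(G)] ≥ 1138/7 ≈ 162.5714.


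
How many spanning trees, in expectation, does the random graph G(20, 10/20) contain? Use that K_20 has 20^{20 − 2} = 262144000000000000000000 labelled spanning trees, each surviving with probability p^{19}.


K_20 has 20^{20 − 2} = 262144000000000000000000 labelled spanning trees.
For each such spanning tree H, let X_H = 1 if all 19 edges of H are present in G. Then P[X_H = 1] = p^{19} = (1/2)^{19} = 1/524288.
By linearity: E[X] = Σ_H E[X_H] = 262144000000000000000000 · p^{19} = 262144000000000000000000 · 1/524288 = 500000000000000000.
Numerically: E[X] ≈ 5e+17.

E[X] = 262144000000000000000000 · (1/2)^{19} = 500000000000000000 ≈ 5e+17.


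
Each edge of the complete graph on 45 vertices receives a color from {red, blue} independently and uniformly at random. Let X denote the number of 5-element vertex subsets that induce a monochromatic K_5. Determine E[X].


Let X = Σ_S X_S over the C(45, 5) = 1221759 subsets S of size 5, where X_S = 1 if the K_5 on S is monochromatic.
For a fixed S, the K_5 on S has C(5, 2) = 10 edges. P[all 10 edges red] = (1/2)^10, and likewise for blue, so P[monochromatic] = 2·(1/2)^10 = 2^{1 − 10} = 1/512.
Summing: E[X] = C(45, 5) · 2^{1 − 10} = 1221759 · 1/512 = 1221759/512.
Numerically: E[X] ≈ 2386.24805.

E[X] = C(45,5)·2^(1−C(5,2)) = 1221759/512 ≈ 2386.24805.


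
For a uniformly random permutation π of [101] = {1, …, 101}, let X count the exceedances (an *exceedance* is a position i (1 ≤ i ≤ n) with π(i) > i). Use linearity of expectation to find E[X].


Write X = Σ_{i=1}^{101} X_i, where X_i = 1_{π(i) > i}.
For each fixed i, π(i) is uniform over {1, …, 101} (marginal of a uniform permutation), so P[π(i) > i] = (n − i)/n. Summing: Σ_{i=1}^{101} (n − i)/n = (0 + 1 + … + 100)/101 = 101(101 − 1)/(2·101) = (101 − 1)/2.
Hence E[X] = Σ_{i=1}^{101} (101 − i)/101 = 50 ≈ 50.0000.

E[X] = 50 = 50.0000.


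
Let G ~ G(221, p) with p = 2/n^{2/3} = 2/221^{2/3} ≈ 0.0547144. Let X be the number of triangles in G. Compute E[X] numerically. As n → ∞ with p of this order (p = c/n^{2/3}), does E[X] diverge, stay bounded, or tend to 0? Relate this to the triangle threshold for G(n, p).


Number of potential triangles: C(221, 3) = 1774630.
Each occurs with probability p³ ≈ (0.0547144)³ ≈ 1.63796810e-04.
By linearity: E[X] = C(221, 3)·p³ ≈ 1774630 · 1.63796810e-04 ≈ 290.678733.
Since α = 2/3 < 1, p = c/n^{2/3} ≫ 1/n is above the triangle threshold p ~ 1/n. Asymptotically E[X] ~ (c³/6)·n^{3(1−α)} = (2³/6)·n^{1} → ∞; triangles are abundant w.h.p.

E[X] ≈ 290.678733; in regime p = Θ(1/n^{2/3}) E[X] diverges (above the triangle threshold p ~ 1/n).


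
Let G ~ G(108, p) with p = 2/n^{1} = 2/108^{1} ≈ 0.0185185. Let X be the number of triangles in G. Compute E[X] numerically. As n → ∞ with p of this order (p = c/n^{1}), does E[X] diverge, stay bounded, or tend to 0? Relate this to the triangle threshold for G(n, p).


Number of potential triangles: C(108, 3) = 204156.
Each occurs with probability p³ ≈ (0.0185185)³ ≈ 6.35065793e-06.
By linearity: E[X] = C(108, 3)·p³ ≈ 204156 · 6.35065793e-06 ≈ 1.296525.
Here α = 1, so p = 2/n is exactly at the triangle threshold p ~ 1/n. Asymptotically E[X] → c³/6 = 2³/6 = 4/3 ≈ 1.333333, a bounded constant. In this regime the triangle count is asymptotically Poisson(c³/6).

E[X] ≈ 1.296525; in regime p = Θ(1/n^{1}) E[X] stays bounded (at the triangle threshold p ~ 1/n).


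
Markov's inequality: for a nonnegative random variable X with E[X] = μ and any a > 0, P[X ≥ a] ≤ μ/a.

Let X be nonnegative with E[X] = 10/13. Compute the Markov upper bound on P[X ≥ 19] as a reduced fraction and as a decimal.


μ = E[X] = 10/13, a = 19.
Markov: P[X ≥ 19] ≤ μ/a = (10/13)/19 = 10/247.
Numerically: ≈ 0.0405.
(Since a = 19 > μ = 0.7692, the bound 10/247 is < 1 and informative.)

P[X ≥ 19] ≤ 10/247 ≈ 0.0405.


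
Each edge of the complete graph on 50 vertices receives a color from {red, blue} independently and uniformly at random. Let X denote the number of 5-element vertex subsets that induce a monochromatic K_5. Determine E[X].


Let X = Σ_S X_S over the C(50, 5) = 2118760 subsets S of size 5, where X_S = 1 if the K_5 on S is monochromatic.
For a fixed S, the K_5 on S has C(5, 2) = 10 edges. P[all 10 edges red] = (1/2)^10, and likewise for blue, so P[monochromatic] = 2·(1/2)^10 = 2^{1 − 10} = 1/512.
Summing: E[X] = C(50, 5) · 2^{1 − 10} = 2118760 · 1/512 = 264845/64.
Numerically: E[X] ≈ 4138.20312.

E[X] = C(50,5)·2^(1−C(5,2)) = 264845/64 ≈ 4138.20312.


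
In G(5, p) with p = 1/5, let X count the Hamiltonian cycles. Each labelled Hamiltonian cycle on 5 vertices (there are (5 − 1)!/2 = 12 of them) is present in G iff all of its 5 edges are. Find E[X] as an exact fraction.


K_5 has (5 − 1)!/2 = 12 labelled Hamiltonian cycles.
For each such Hamiltonian cycle H, let X_H = 1 if all 5 edges of H are present in G. Then P[X_H = 1] = p^{5} = (1/5)^{5} = 1/3125.
By linearity of expectation: E[X] = Σ_H E[X_H] = 12 · p^{5} = 12 · 1/3125 = 12/3125.
Numerically: E[X] ≈ 0.00384.

E[X] = 12 · (1/5)^{5} = 12/3125 ≈ 0.00384.


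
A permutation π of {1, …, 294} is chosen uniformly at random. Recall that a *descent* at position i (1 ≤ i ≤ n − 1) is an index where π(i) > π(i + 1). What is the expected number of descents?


Write X = Σ X_I over i = 1, …, 293, with X_I the indicator of one descent.
There are 293 indicators.
For each fixed i, the pair (π(i), π(i+1)) is a uniformly random ordered pair of distinct values from {1, …, 294}; by symmetry P[π(i) > π(i+1)] = 1/2.
By linearity: E[X] = 293 · (1/2) = (294 − 1) · (1/2) = 293/2 ≈ 146.500.

E[X] = 293/2 = 146.500.


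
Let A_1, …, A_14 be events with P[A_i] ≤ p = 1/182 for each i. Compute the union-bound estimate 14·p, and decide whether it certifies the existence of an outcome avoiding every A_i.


Union bound: P[∪_{i=1}^{14} A_i] ≤ Σ_i P[A_i] ≤ 14·p = 14·(1/182) = 1/13.
Numerically: 1/13 ≈ 0.0769231.
Is 1/13 < 1? YES.
Since P[∪ A_i] ≤ 1/13 < 1, the complement has P[∩ A_i^c] ≥ 1 − 1/13 = 12/13 > 0, so some outcome avoids every A_i.

14·p = 1/13 ≈ 0.0769231; existence CERTIFIED by the union bound.


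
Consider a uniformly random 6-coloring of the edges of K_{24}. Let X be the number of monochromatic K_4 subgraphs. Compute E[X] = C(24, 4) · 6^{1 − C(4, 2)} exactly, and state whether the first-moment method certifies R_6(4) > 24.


E[X] = C(24, 4) · 6^{1 − 6} = 10626 · 6^{−5} = 10626/7776.
As a reduced fraction: E[X] = 1771/1296 ≈ 1.3665.
Is E[X] < 1? NO.
Since E[X] ≥ 1, the first-moment bound is inconclusive at n = 24; it does NOT by itself certify R_6(4) > 24.

E[X] = 1771/1296 ≈ 1.3665; E[X] ≥ 1; first-moment method inconclusive here.


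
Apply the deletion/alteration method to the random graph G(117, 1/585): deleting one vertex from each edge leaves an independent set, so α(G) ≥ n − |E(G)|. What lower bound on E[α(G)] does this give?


E[|E(G)|] = C(117, 2)·p = 6786 · (1/585) = 58/5.
E[α(G)] ≥ n − E[|E(G)|] = 117 − 58/5 = 527/5.
Numerically: ≈ 105.400.
(This is only a lower bound; the true E[α(G)] may be larger.)

E[α(G)] ≥ 527/5 ≈ 105.400.


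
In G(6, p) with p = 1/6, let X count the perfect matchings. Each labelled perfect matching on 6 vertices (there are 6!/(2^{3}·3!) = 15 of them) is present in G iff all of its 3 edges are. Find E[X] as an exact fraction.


K_6 has 6!/(2^{3}·3!) = 15 labelled perfect matchings.
For each such perfect matching H, let X_H = 1 if all 3 edges of H are present in G. Then P[X_H = 1] = p^{3} = (1/6)^{3} = 1/216.
By linearity of expectation: E[X] = Σ_H E[X_H] = 15 · p^{3} = 15 · 1/216 = 5/72.
Numerically: E[X] ≈ 0.06944.

E[X] = 15 · (1/6)^{3} = 5/72 ≈ 0.06944.


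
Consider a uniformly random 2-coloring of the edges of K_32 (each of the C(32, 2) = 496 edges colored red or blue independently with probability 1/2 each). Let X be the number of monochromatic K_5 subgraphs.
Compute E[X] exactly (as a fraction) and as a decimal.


Let X = Σ_S X_S over the C(32, 5) = 201376 subsets S of size 5, where X_S = 1 if the K_5 on S is monochromatic.
For a fixed S, the K_5 on S has C(5, 2) = 10 edges. P[all 10 edges red] = (1/2)^10, and likewise for blue, so P[monochromatic] = 2·(1/2)^10 = 2^{1 − 10} = 1/512.
Summing: E[X] = C(32, 5) · 2^{1 − 10} = 201376 · 1/512 = 6293/16.
Numerically: E[X] ≈ 393.312.

E[X] = C(32,5)·2^(1−C(5,2)) = 6293/16 ≈ 393.312.


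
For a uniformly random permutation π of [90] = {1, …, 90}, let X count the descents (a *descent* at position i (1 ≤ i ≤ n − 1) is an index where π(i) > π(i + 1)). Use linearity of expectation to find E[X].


Write X = Σ X_I over i = 1, …, 89, with X_I the indicator of one descent.
There are 89 indicators.
For each fixed i, the pair (π(i), π(i+1)) is a uniformly random ordered pair of distinct values from {1, …, 90}; by symmetry P[π(i) > π(i+1)] = 1/2.
By linearity: E[X] = 89 · (1/2) = (90 − 1) · (1/2) = 89/2 ≈ 44.500.

E[X] = 89/2 = 44.500.


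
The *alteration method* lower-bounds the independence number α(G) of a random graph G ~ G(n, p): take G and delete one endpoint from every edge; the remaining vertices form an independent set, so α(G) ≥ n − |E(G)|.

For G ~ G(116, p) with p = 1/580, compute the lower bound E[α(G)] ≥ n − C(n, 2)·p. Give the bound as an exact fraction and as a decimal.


E[|E(G)|] = C(116, 2)·p = 6670 · (1/580) = 23/2.
E[α(G)] ≥ n − E[|E(G)|] = 116 − 23/2 = 209/2.
Numerically: ≈ 104.50000.
(This is only a lower bound; the true E[α(G)] may be larger.)

E[α(G)] ≥ 209/2 ≈ 104.50000.


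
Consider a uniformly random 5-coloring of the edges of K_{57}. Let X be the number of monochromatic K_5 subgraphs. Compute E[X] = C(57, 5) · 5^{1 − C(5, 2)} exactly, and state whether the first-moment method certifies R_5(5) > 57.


E[X] = C(57, 5) · 5^{1 − 10} = 4187106 · 5^{−9} = 4187106/1953125.
As a reduced fraction: E[X] = 4187106/1953125 ≈ 2.144.
Is E[X] < 1? NO.
Since E[X] ≥ 1, the first-moment bound is inconclusive at n = 57; it does NOT by itself certify R_5(5) > 57.

E[X] = 4187106/1953125 ≈ 2.144; E[X] ≥ 1; first-moment method inconclusive here.


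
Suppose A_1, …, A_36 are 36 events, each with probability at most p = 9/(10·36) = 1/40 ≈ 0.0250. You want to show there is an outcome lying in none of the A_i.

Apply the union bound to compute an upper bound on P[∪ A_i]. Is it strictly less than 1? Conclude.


Union bound: P[∪_{i=1}^{36} A_i] ≤ Σ_i P[A_i] ≤ 36·p = 36·(1/40) = 9/10.
Numerically: 9/10 ≈ 0.9000.
Is 9/10 < 1? YES.
Since P[∪ A_i] ≤ 9/10 < 1, the complement has P[∩ A_i^c] ≥ 1 − 9/10 = 1/10 > 0, so some outcome avoids every A_i.

36·p = 9/10 ≈ 0.9000; existence CERTIFIED by the union bound.


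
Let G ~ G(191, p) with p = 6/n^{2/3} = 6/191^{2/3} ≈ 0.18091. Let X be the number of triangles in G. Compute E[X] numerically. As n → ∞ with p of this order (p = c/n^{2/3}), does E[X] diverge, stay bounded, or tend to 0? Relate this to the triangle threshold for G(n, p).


Number of potential triangles: C(191, 3) = 1143135.
Each occurs with probability p³ ≈ (0.18091)³ ≈ 5.9208903e-03.
By linearity: E[X] = C(191, 3)·p³ ≈ 1143135 · 5.9208903e-03 ≈ 6768.37696.
Since α = 2/3 < 1, p = c/n^{2/3} ≫ 1/n is above the triangle threshold p ~ 1/n. Asymptotically E[X] ~ (c³/6)·n^{3(1−α)} = (6³/6)·n^{1} → ∞; triangles are abundant w.h.p.

E[X] ≈ 6768.37696; in regime p = Θ(1/n^{2/3}) E[X] diverges (above the triangle threshold p ~ 1/n).


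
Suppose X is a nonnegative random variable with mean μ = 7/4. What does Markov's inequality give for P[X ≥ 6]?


μ = E[X] = 7/4, a = 6.
Markov: P[X ≥ 6] ≤ μ/a = (7/4)/6 = 7/24.
Numerically: ≈ 0.29167.
(Since a = 6 > μ = 1.75000, the bound 7/24 is < 1 and informative.)

P[X ≥ 6] ≤ 7/24 ≈ 0.29167.


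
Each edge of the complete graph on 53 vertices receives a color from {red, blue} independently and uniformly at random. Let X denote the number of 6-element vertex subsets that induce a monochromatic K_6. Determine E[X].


Let X = Σ_S X_S over the C(53, 6) = 22957480 subsets S of size 6, where X_S = 1 if the K_6 on S is monochromatic.
For a fixed S, the K_6 on S has C(6, 2) = 15 edges. P[all 15 edges red] = (1/2)^15, and likewise for blue, so P[monochromatic] = 2·(1/2)^15 = 2^{1 − 15} = 1/16384.
By linearity of expectation: E[X] = C(53, 6) · 2^{1 − 15} = 22957480 · 1/16384 = 2869685/2048.
Numerically: E[X] ≈ 1401.2134.

E[X] = C(53,6)·2^(1−C(6,2)) = 2869685/2048 ≈ 1401.2134.


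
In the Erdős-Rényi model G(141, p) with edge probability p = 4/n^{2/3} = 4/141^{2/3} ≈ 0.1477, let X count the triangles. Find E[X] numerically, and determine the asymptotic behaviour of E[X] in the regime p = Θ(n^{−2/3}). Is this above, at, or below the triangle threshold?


Number of potential triangles: C(141, 3) = 457310.
Each occurs with probability p³ ≈ (0.1477)³ ≈ 3.219154e-03.
By linearity: E[X] = C(141, 3)·p³ ≈ 457310 · 3.219154e-03 ≈ 1472.1513.
Since α = 2/3 < 1, p = c/n^{2/3} ≫ 1/n is above the triangle threshold p ~ 1/n. Asymptotically E[X] ~ (c³/6)·n^{3(1−α)} = (4³/6)·n^{1} → ∞; triangles are abundant w.h.p.

E[X] ≈ 1472.1513; in regime p = Θ(1/n^{2/3}) E[X] diverges (above the triangle threshold p ~ 1/n).


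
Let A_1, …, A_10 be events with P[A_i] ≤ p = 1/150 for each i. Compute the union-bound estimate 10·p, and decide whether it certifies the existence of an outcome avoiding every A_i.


Union bound: P[∪_{i=1}^{10} A_i] ≤ Σ_i P[A_i] ≤ 10·p = 10·(1/150) = 1/15.
Numerically: 1/15 ≈ 0.0667.
Is 1/15 < 1? YES.
Since P[∪ A_i] ≤ 1/15 < 1, the complement has P[∩ A_i^c] ≥ 1 − 1/15 = 14/15 > 0, so some outcome avoids every A_i.

10·p = 1/15 ≈ 0.0667; existence CERTIFIED by the union bound.


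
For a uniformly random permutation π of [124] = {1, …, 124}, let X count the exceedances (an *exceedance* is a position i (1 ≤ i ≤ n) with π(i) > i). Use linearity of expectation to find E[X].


Write X = Σ_{i=1}^{124} X_i, where X_i = 1_{π(i) > i}.
For each fixed i, π(i) is uniform over {1, …, 124} (marginal of a uniform permutation), so P[π(i) > i] = (n − i)/n. Summing: Σ_{i=1}^{124} (n − i)/n = (0 + 1 + … + 123)/124 = 124(124 − 1)/(2·124) = (124 − 1)/2.
Hence E[X] = Σ_{i=1}^{124} (124 − i)/124 = 123/2 ≈ 61.500000.

E[X] = 123/2 = 61.500000.


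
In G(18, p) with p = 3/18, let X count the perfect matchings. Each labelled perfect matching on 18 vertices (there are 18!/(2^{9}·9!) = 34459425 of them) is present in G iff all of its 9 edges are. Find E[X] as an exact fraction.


K_18 has 18!/(2^{9}·9!) = 34459425 labelled perfect matchings.
For each such perfect matching H, let X_H = 1 if all 9 edges of H are present in G. Then P[X_H = 1] = p^{9} = (1/6)^{9} = 1/10077696.
Summing the indicators: E[X] = Σ_H E[X_H] = 34459425 · p^{9} = 34459425 · 1/10077696 = 425425/124416.
Numerically: E[X] ≈ 3.419.

E[X] = 34459425 · (1/6)^{9} = 425425/124416 ≈ 3.419.


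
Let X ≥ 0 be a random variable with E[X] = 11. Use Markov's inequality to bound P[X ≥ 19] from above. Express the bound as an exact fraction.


μ = E[X] = 11, a = 19.
Markov: P[X ≥ 19] ≤ μ/a = (11)/19 = 11/19.
Numerically: ≈ 0.5789.
(Since a = 19 > μ = 11.0000, the bound 11/19 is < 1 and informative.)

P[X ≥ 19] ≤ 11/19 ≈ 0.5789.


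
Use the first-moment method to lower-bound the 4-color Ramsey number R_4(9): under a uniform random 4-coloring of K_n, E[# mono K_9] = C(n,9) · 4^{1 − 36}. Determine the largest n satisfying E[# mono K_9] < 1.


We need C(n, 9) · 4^{1 − 36} < 1, i.e. C(n, 9) < 4^{36 − 1} = 1180591620717411303424.
Check values of n near the boundary:
  n = 909: C(909, 9) = 1122169012923711463931; 1122169012923711463931 < 1180591620717411303424? YES
  n = 910: C(910, 9) = 1133378248346922788210; 1133378248346922788210 < 1180591620717411303424? YES
  n = 911: C(911, 9) = 1144686900492291197405; 1144686900492291197405 < 1180591620717411303424? YES
  n = 912: C(912, 9) = 1156095740032081475120; 1156095740032081475120 < 1180591620717411303424? YES
  n = 913: C(913, 9) = 1167605542753639808390; 1167605542753639808390 < 1180591620717411303424? YES
  n = 914: C(914, 9) = 1179217089587653905932; 1179217089587653905932 < 1180591620717411303424? YES
  n = 915: C(915, 9) = 1190931166636537885130; 1190931166636537885130 < 1180591620717411303424? NO
  n = 916: C(916, 9) = 1202748565202942340440; 1202748565202942340440 < 1180591620717411303424? NO
The largest n with C(n, 9) < 1180591620717411303424 is n = 914 (where E[X] = 294804272396913476483/295147905179352825856 ≈ 0.99884). Hence R_4(9) > 914, i.e. R_4(9) ≥ 915.

Largest n = 914; hence R_4(9) > 914.


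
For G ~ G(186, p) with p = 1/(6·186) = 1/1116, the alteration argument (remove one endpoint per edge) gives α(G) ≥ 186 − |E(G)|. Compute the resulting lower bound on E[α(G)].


E[|E(G)|] = C(186, 2)·p = 17205 · (1/1116) = 185/12.
E[α(G)] ≥ n − E[|E(G)|] = 186 − 185/12 = 2047/12.
Numerically: ≈ 170.583333.
(This is only a lower bound; the true E[α(G)] may be larger.)

E[α(G)] ≥ 2047/12 ≈ 170.583333.


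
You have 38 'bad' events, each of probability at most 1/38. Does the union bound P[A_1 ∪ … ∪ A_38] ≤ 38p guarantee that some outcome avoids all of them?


Union bound: P[∪_{i=1}^{38} A_i] ≤ Σ_i P[A_i] ≤ 38·p = 38·(1/38) = 1.
Numerically: 1 ≈ 1.00000.
Is 1 < 1? NO.
Since the bound 1 is ≥ 1, the union bound is uninformative here; it does NOT by itself certify existence.

38·p = 1 ≈ 1.00000; existence NOT certified by the union bound.


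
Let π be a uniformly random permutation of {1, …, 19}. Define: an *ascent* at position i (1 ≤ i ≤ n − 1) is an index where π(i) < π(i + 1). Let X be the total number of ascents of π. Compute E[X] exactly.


Write X = Σ X_I over i = 1, …, 18, with X_I the indicator of one ascent.
There are 18 indicators.
For each fixed i, the pair (π(i), π(i+1)) is a uniformly random ordered pair of distinct values from {1, …, 19}; by symmetry P[π(i) < π(i+1)] = 1/2.
By linearity: E[X] = 18 · (1/2) = (19 − 1) · (1/2) = 9 ≈ 9.0000.

E[X] = 9 = 9.0000.


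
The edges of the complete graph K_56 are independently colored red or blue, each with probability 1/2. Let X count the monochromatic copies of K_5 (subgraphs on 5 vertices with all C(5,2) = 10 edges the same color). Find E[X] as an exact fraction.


Let X = Σ_S X_S over the C(56, 5) = 3819816 subsets S of size 5, where X_S = 1 if the K_5 on S is monochromatic.
For a fixed S, the K_5 on S has C(5, 2) = 10 edges. P[all 10 edges red] = (1/2)^10, and likewise for blue, so P[monochromatic] = 2·(1/2)^10 = 2^{1 − 10} = 1/512.
By linearity of expectation: E[X] = C(56, 5) · 2^{1 − 10} = 3819816 · 1/512 = 477477/64.
Numerically: E[X] ≈ 7460.578125.

E[X] = C(56,5)·2^(1−C(5,2)) = 477477/64 ≈ 7460.578125.


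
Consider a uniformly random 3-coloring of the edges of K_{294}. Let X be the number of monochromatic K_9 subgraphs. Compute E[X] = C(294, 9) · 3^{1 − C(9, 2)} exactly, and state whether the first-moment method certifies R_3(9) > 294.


E[X] = C(294, 9) · 3^{1 − 36} = 39963546001186808 · 3^{−35} = 39963546001186808/50031545098999707.
As a reduced fraction: E[X] = 39963546001186808/50031545098999707 ≈ 0.799.
Is E[X] < 1? YES.
Since E[X] < 1, there exists a 3-coloring of K_{294} with no monochromatic K_9; hence R_3(9) > 294.

E[X] = 39963546001186808/50031545098999707 ≈ 0.799; E[X] < 1, so R_3(9) > 294.


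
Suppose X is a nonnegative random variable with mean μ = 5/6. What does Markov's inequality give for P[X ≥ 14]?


μ = E[X] = 5/6, a = 14.
Markov: P[X ≥ 14] ≤ μ/a = (5/6)/14 = 5/84.
Numerically: ≈ 0.05952.
(Since a = 14 > μ = 0.83333, the bound 5/84 is < 1 and informative.)

P[X ≥ 14] ≤ 5/84 ≈ 0.05952.


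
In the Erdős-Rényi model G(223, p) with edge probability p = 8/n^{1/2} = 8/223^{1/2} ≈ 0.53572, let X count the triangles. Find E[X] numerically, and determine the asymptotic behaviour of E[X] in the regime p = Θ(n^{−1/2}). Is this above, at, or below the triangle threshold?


Number of potential triangles: C(223, 3) = 1823471.
Each occurs with probability p³ ≈ (0.53572)³ ≈ 1.53749130e-01.
By linearity: E[X] = C(223, 3)·p³ ≈ 1823471 · 1.53749130e-01 ≈ 280357.079465.
Since α = 1/2 < 1, p = c/n^{1/2} ≫ 1/n is above the triangle threshold p ~ 1/n. Asymptotically E[X] ~ (c³/6)·n^{3(1−α)} = (8³/6)·n^{1.5} → ∞; triangles are abundant w.h.p.

E[X] ≈ 280357.079465; in regime p = Θ(1/n^{1/2}) E[X] diverges (above the triangle threshold p ~ 1/n).


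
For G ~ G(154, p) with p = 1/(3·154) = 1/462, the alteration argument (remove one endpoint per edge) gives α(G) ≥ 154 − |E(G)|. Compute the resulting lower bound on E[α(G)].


E[|E(G)|] = C(154, 2)·p = 11781 · (1/462) = 51/2.
E[α(G)] ≥ n − E[|E(G)|] = 154 − 51/2 = 257/2.
Numerically: ≈ 128.500000.
(This is only a lower bound; the true E[α(G)] may be larger.)

E[α(G)] ≥ 257/2 ≈ 128.500000.


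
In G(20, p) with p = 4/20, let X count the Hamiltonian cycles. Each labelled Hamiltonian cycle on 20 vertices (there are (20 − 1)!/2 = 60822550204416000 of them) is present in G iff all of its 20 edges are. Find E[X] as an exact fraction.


K_20 has (20 − 1)!/2 = 60822550204416000 labelled Hamiltonian cycles.
For each such Hamiltonian cycle H, let X_H = 1 if all 20 edges of H are present in G. Then P[X_H = 1] = p^{20} = (1/5)^{20} = 1/95367431640625.
By linearity of expectation: E[X] = Σ_H E[X_H] = 60822550204416000 · p^{20} = 60822550204416000 · 1/95367431640625 = 486580401635328/762939453125.
Numerically: E[X] ≈ 637.771.

E[X] = 60822550204416000 · (1/5)^{20} = 486580401635328/762939453125 ≈ 637.771.


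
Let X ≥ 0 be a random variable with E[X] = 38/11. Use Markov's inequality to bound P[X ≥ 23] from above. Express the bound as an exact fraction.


μ = E[X] = 38/11, a = 23.
Markov: P[X ≥ 23] ≤ μ/a = (38/11)/23 = 38/253.
Numerically: ≈ 0.1502.
(Since a = 23 > μ = 3.4545, the bound 38/253 is < 1 and informative.)

P[X ≥ 23] ≤ 38/253 ≈ 0.1502.


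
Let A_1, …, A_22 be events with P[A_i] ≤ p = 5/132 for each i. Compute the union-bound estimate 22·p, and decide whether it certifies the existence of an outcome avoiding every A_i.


Union bound: P[∪_{i=1}^{22} A_i] ≤ Σ_i P[A_i] ≤ 22·p = 22·(5/132) = 5/6.
Numerically: 5/6 ≈ 0.8333.
Is 5/6 < 1? YES.
Since P[∪ A_i] ≤ 5/6 < 1, the complement has P[∩ A_i^c] ≥ 1 − 5/6 = 1/6 > 0, so some outcome avoids every A_i.

22·p = 5/6 ≈ 0.8333; existence CERTIFIED by the union bound.


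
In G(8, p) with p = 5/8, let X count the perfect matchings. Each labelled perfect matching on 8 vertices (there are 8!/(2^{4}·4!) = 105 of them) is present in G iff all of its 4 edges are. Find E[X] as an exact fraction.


K_8 has 8!/(2^{4}·4!) = 105 labelled perfect matchings.
For each such perfect matching H, let X_H = 1 if all 4 edges of H are present in G. Then P[X_H = 1] = p^{4} = (5/8)^{4} = 625/4096.
By linearity of expectation: E[X] = Σ_H E[X_H] = 105 · p^{4} = 105 · 625/4096 = 65625/4096.
Numerically: E[X] ≈ 16.022.

E[X] = 105 · (5/8)^{4} = 65625/4096 ≈ 16.022.


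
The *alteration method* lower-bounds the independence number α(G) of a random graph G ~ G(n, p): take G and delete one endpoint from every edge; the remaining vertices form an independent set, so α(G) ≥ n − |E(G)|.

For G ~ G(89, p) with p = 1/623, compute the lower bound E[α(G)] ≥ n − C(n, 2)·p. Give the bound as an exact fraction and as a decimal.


E[|E(G)|] = C(89, 2)·p = 3916 · (1/623) = 44/7.
E[α(G)] ≥ n − E[|E(G)|] = 89 − 44/7 = 579/7.
Numerically: ≈ 82.7143.
(This is only a lower bound; the true E[α(G)] may be larger.)

E[α(G)] ≥ 579/7 ≈ 82.7143.


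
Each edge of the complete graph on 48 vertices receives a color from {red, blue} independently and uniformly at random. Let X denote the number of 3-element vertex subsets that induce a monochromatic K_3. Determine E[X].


Let X = Σ_S X_S over the C(48, 3) = 17296 subsets S of size 3, where X_S = 1 if the K_3 on S is monochromatic.
For a fixed S, the K_3 on S has C(3, 2) = 3 edges. P[all 3 edges red] = (1/2)^3, and likewise for blue, so P[monochromatic] = 2·(1/2)^3 = 2^{1 − 3} = 1/4.
Summing: E[X] = C(48, 3) · 2^{1 − 3} = 17296 · 1/4 = 4324.
Numerically: E[X] ≈ 4324.000000.

E[X] = C(48,3)·2^(1−C(3,2)) = 4324 ≈ 4324.000000.


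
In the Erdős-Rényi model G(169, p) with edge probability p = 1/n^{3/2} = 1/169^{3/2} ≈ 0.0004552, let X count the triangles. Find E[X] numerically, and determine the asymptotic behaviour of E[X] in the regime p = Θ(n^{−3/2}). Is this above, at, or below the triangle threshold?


Number of potential triangles: C(169, 3) = 790244.
Each occurs with probability p³ ≈ (0.0004552)³ ≈ 9.429960e-11.
By linearity: E[X] = C(169, 3)·p³ ≈ 790244 · 9.429960e-11 ≈ 0.0001.
Since α = 3/2 > 1, p = c/n^{3/2} = o(1/n) is below the triangle threshold p ~ 1/n. Asymptotically E[X] ~ (c³/6)·n^{3(1−α)} = (1³/6)·n^{-1.5} → 0, so by Markov's inequality G has no triangles w.h.p.

E[X] ≈ 0.0001; in regime p = Θ(1/n^{3/2}) E[X] tends to 0 (below the triangle threshold p ~ 1/n).


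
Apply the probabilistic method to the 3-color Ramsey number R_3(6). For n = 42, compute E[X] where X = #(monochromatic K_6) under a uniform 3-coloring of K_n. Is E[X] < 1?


E[X] = C(42, 6) · 3^{1 − 15} = 5245786 · 3^{−14} = 5245786/4782969.
As a reduced fraction: E[X] = 5245786/4782969 ≈ 1.09676.
Is E[X] < 1? NO.
Since E[X] ≥ 1, the first-moment bound is inconclusive at n = 42; it does NOT by itself certify R_3(6) > 42.

E[X] = 5245786/4782969 ≈ 1.09676; E[X] ≥ 1; first-moment method inconclusive here.


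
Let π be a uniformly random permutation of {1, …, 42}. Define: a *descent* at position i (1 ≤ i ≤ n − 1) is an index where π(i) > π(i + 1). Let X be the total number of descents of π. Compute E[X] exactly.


Write X = Σ X_I over i = 1, …, 41, with X_I the indicator of one descent.
There are 41 indicators.
For each fixed i, the pair (π(i), π(i+1)) is a uniformly random ordered pair of distinct values from {1, …, 42}; by symmetry P[π(i) > π(i+1)] = 1/2.
By linearity: E[X] = 41 · (1/2) = (42 − 1) · (1/2) = 41/2 ≈ 20.500000.

E[X] = 41/2 = 20.500000.


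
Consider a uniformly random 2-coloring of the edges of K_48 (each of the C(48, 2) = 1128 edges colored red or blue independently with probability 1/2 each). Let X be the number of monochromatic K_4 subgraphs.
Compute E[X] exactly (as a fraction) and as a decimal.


Let X = Σ_S X_S over the C(48, 4) = 194580 subsets S of size 4, where X_S = 1 if the K_4 on S is monochromatic.
For a fixed S, the K_4 on S has C(4, 2) = 6 edges. P[all 6 edges red] = (1/2)^6, and likewise for blue, so P[monochromatic] = 2·(1/2)^6 = 2^{1 − 6} = 1/32.
Summing: E[X] = C(48, 4) · 2^{1 − 6} = 194580 · 1/32 = 48645/8.
Numerically: E[X] ≈ 6080.625000.

E[X] = C(48,4)·2^(1−C(4,2)) = 48645/8 ≈ 6080.625000.


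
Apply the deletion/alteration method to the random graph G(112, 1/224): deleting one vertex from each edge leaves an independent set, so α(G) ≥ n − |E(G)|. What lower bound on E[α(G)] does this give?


E[|E(G)|] = C(112, 2)·p = 6216 · (1/224) = 111/4.
E[α(G)] ≥ n − E[|E(G)|] = 112 − 111/4 = 337/4.
Numerically: ≈ 84.25000.
(This is only a lower bound; the true E[α(G)] may be larger.)

E[α(G)] ≥ 337/4 ≈ 84.25000.


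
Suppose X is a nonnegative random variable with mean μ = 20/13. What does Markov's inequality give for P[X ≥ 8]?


μ = E[X] = 20/13, a = 8.
Markov: P[X ≥ 8] ≤ μ/a = (20/13)/8 = 5/26.
Numerically: ≈ 0.1923.
(Since a = 8 > μ = 1.5385, the bound 5/26 is < 1 and informative.)

P[X ≥ 8] ≤ 5/26 ≈ 0.1923.


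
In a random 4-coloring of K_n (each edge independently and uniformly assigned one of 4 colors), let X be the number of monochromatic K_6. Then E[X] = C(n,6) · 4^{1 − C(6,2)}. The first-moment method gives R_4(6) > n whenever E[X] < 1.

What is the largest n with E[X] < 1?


We need C(n, 6) · 4^{1 − 15} < 1, i.e. C(n, 6) < 4^{15 − 1} = 268435456.
Check values of n near the boundary:
  n = 73: C(73, 6) = 170230452; 170230452 < 268435456? YES
  n = 74: C(74, 6) = 185250786; 185250786 < 268435456? YES
  n = 75: C(75, 6) = 201359550; 201359550 < 268435456? YES
  n = 76: C(76, 6) = 218618940; 218618940 < 268435456? YES
  n = 77: C(77, 6) = 237093780; 237093780 < 268435456? YES
  n = 78: C(78, 6) = 256851595; 256851595 < 268435456? YES
  n = 79: C(79, 6) = 277962685; 277962685 < 268435456? NO
The largest n with C(n, 6) < 268435456 is n = 78 (where E[X] = 256851595/268435456 ≈ 0.9568468). Hence R_4(6) > 78, i.e. R_4(6) ≥ 79.

Largest n = 78; hence R_4(6) > 78.
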